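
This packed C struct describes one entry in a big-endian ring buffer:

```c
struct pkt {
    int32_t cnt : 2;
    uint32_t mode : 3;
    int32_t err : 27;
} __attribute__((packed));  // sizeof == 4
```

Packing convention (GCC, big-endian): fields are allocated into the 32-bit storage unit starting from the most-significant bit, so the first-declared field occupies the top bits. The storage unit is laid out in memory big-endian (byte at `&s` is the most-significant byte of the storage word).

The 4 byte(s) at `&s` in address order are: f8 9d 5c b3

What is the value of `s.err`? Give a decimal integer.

10312883

[0]=0xf8 [1]=0x9d [2]=0x5c [3]=0xb3 (big-endian) → word 0xf89d5cb3
cnt:2 @ bit 30 → (0xf89d5cb3>>30)&0x3 = 0x3
mode:3 @ bit 27 → (0xf89d5cb3>>27)&0x7 = 0x7
err:27 @ bit 0 → (0xf89d5cb3>>0)&0x7ffffff = 0x9d5cb3  ←
err signed 27b, MSB=0: value = 10312883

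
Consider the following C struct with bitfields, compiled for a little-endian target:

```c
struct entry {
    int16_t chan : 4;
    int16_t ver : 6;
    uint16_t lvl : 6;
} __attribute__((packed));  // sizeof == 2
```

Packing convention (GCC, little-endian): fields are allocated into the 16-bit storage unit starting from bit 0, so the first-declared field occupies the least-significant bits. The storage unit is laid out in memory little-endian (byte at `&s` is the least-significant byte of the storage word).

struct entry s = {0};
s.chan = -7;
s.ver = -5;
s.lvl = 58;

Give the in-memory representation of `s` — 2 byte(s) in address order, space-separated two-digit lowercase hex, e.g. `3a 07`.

b9 eb

chan (4b) val=-7 bits=0x9 at bit 0: 0x0009
ver (6b) val=-5 bits=0x3b at bit 4: 0x03b9
lvl (6b) val=58 bits=0x3a at bit 10: 0xebb9
word = 0xebb9 → little-endian bytes:
  [0]=0xb9  [1]=0xeb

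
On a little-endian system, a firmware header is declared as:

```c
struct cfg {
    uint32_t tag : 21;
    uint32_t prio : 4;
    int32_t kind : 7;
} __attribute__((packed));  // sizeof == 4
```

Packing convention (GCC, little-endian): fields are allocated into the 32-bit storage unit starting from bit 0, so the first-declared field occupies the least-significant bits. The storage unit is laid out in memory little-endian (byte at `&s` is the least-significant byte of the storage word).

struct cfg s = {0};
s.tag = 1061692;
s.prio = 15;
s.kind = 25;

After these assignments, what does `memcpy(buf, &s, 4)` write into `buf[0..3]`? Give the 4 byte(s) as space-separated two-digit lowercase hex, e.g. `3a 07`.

3c 33 f0 33

tag (21b) val=1061692 bits=0x10333c at bit 0: 0x0010333c
prio (4b) val=15 bits=0xf at bit 21: 0x01f0333c
kind (7b) val=25 bits=0x19 at bit 25: 0x33f0333c
word = 0x33f0333c → little-endian bytes:
  [0]=0x3c  [1]=0x33  [2]=0xf0  [3]=0x33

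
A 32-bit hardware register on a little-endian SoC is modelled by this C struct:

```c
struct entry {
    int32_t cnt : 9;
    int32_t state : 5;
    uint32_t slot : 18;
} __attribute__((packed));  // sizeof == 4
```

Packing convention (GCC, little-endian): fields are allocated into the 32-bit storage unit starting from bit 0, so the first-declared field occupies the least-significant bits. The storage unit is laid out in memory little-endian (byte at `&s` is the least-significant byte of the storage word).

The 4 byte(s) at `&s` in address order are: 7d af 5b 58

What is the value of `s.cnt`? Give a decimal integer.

-131

[0]=0x7d [1]=0xaf [2]=0x5b [3]=0x58 (little-endian) → word 0x585baf7d
cnt:9 @ bit 0 → (0x585baf7d>>0)&0x1ff = 0x17d  ←
state:5 @ bit 9 → (0x585baf7d>>9)&0x1f = 0x17
slot:18 @ bit 14 → (0x585baf7d>>14)&0x3ffff = 0x1616e
cnt signed 9b, MSB=1: 381 - 512 = -131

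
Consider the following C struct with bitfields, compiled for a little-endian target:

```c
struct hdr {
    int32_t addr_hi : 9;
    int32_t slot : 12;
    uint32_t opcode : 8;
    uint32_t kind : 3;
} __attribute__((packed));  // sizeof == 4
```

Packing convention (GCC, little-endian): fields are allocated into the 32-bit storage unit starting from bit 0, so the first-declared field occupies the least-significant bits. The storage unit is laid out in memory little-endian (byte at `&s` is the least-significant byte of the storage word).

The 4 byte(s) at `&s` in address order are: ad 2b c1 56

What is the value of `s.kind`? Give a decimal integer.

[0]=0xad [1]=0x2b [2]=0xc1 [3]=0x56 (little-endian) → word 0x56c12bad
addr_hi:9 @ bit 0 → (0x56c12bad>>0)&0x1ff = 0x1ad
slot:12 @ bit 9 → (0x56c12bad>>9)&0xfff = 0x95
opcode:8 @ bit 21 → (0x56c12bad>>21)&0xff = 0xb6
kind:3 @ bit 29 → (0x56c12bad>>29)&0x7 = 0x2  ←

2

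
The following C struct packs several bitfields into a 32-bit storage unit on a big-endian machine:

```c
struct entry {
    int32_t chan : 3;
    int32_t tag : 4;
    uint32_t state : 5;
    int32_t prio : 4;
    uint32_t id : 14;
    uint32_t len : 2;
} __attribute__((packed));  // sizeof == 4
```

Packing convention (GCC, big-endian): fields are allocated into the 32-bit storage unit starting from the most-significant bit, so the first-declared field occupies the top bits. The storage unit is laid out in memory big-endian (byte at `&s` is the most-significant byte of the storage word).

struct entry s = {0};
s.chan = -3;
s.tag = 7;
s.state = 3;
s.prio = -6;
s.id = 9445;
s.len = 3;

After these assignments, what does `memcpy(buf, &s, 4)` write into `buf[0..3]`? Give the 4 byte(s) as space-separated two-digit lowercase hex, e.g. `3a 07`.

ae 3a 93 97

[29+:3] chan=-3 & 0x7 = 0x5; word=0xa0000000
[25+:4] tag=7 & 0xf = 0x7; word=0xae000000
[20+:5] state=3 & 0x1f = 0x3; word=0xae300000
[16+:4] prio=-6 & 0xf = 0xa; word=0xae3a0000
[2+:14] id=9445 & 0x3fff = 0x24e5; word=0xae3a9394
[0+:2] len=3 & 0x3 = 0x3; word=0xae3a9397
word = 0xae3a9397 → big-endian bytes:
  [0]=0xae  [1]=0x3a  [2]=0x93  [3]=0x97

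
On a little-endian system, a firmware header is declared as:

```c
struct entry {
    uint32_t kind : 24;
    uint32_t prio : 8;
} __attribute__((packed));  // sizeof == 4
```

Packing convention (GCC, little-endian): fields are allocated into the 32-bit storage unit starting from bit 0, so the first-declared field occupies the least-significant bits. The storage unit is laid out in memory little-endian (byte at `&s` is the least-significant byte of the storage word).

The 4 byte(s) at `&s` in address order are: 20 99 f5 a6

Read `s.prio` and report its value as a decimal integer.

166

[0]=0x20 [1]=0x99 [2]=0xf5 [3]=0xa6 (little-endian) → word 0xa6f59920
kind [0+:24] = (word>>0) & 0xffffff = 16095520
prio [24+:8] = (word>>24) & 0xff = 166  ←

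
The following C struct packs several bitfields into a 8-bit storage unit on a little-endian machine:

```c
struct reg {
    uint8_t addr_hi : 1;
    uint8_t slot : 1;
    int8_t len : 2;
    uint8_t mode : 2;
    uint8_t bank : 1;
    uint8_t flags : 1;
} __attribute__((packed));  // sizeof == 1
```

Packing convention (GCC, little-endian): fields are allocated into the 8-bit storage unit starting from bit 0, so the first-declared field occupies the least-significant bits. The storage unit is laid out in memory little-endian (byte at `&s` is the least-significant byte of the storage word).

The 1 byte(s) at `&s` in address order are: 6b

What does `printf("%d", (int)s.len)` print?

-2

[0]=0x6b (little-endian) → word 0x6b
addr_hi:1 @ bit 0 → (0x6b>>0)&0x1 = 0x1
slot:1 @ bit 1 → (0x6b>>1)&0x1 = 0x1
len:2 @ bit 2 → (0x6b>>2)&0x3 = 0x2  ←
mode:2 @ bit 4 → (0x6b>>4)&0x3 = 0x2
bank:1 @ bit 6 → (0x6b>>6)&0x1 = 0x1
flags:1 @ bit 7 → (0x6b>>7)&0x1 = 0x0
len signed 2b, MSB=1: 2 - 4 = -2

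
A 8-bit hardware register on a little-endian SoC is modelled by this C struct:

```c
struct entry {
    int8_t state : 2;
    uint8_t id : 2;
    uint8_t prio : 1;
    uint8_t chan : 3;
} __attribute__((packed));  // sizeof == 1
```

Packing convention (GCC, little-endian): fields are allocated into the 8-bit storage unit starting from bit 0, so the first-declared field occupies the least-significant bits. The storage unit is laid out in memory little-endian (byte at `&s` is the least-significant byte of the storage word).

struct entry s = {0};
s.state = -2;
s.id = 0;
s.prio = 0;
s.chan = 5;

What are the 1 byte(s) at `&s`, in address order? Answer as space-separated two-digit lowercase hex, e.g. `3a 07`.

[0+:2] state=-2 & 0x3 = 0x2; word=0x02
[2+:2] id=0 & 0x3 = 0x0; word=0x02
[4+:1] prio=0 & 0x1 = 0x0; word=0x02
[5+:3] chan=5 & 0x7 = 0x5; word=0xa2
word = 0xa2 → little-endian bytes:
  [0]=0xa2

a2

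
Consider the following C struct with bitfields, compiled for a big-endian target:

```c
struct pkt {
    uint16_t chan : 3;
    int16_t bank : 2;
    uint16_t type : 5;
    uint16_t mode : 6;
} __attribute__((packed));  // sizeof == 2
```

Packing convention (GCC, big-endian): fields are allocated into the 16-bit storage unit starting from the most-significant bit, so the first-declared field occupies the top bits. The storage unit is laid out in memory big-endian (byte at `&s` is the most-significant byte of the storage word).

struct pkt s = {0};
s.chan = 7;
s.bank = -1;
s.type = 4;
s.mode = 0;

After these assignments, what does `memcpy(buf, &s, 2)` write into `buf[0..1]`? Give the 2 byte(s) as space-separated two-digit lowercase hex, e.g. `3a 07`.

f9 00

chan (3b) val=7 bits=0x7 at bit 13: 0xe000
bank (2b) val=-1 bits=0x3 at bit 11: 0xf800
type (5b) val=4 bits=0x4 at bit 6: 0xf900
mode (6b) val=0 bits=0x0 at bit 0: 0xf900
word = 0xf900 → big-endian bytes:
  [0]=0xf9  [1]=0x00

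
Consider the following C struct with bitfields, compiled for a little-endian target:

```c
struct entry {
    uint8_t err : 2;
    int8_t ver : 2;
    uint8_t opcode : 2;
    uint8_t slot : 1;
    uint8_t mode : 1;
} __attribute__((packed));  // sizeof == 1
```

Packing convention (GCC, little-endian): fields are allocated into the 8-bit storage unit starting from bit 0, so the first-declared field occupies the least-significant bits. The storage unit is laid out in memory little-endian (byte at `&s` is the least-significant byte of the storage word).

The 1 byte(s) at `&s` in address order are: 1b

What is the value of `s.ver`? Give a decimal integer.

[0]=0x1b (little-endian) → word 0x1b
err [0+:2] = (word>>0) & 0x3 = 3
ver [2+:2] = (word>>2) & 0x3 = 2  ←
opcode [4+:2] = (word>>4) & 0x3 = 1
slot [6+:1] = (word>>6) & 0x1 = 0
mode [7+:1] = (word>>7) & 0x1 = 0
ver signed 2b, MSB=1: 2 - 4 = -2

-2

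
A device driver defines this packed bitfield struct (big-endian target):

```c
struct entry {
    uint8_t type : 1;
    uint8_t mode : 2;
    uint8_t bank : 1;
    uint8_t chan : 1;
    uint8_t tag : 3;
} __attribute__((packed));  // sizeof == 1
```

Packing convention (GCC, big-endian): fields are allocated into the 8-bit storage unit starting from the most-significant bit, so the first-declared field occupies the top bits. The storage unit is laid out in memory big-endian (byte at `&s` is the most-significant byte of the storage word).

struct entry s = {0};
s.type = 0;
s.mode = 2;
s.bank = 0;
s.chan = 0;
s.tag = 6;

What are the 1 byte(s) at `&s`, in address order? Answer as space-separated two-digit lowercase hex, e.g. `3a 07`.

46

type (1b) val=0 bits=0x0 at bit 7: 0x00
mode (2b) val=2 bits=0x2 at bit 5: 0x40
bank (1b) val=0 bits=0x0 at bit 4: 0x40
chan (1b) val=0 bits=0x0 at bit 3: 0x40
tag (3b) val=6 bits=0x6 at bit 0: 0x46
word = 0x46 → big-endian bytes:
  [0]=0x46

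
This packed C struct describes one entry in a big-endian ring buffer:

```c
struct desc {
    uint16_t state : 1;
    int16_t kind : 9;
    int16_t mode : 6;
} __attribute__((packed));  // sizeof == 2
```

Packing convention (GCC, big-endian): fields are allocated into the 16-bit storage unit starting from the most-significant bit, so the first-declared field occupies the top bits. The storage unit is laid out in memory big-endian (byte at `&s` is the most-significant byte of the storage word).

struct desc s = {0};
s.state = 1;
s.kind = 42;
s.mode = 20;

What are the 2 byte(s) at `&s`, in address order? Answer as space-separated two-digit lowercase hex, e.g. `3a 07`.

8a 94

state (1b) val=1 bits=0x1 at bit 15: 0x8000
kind (9b) val=42 bits=0x2a at bit 6: 0x8a80
mode (6b) val=20 bits=0x14 at bit 0: 0x8a94
word = 0x8a94 → big-endian bytes:
  [0]=0x8a  [1]=0x94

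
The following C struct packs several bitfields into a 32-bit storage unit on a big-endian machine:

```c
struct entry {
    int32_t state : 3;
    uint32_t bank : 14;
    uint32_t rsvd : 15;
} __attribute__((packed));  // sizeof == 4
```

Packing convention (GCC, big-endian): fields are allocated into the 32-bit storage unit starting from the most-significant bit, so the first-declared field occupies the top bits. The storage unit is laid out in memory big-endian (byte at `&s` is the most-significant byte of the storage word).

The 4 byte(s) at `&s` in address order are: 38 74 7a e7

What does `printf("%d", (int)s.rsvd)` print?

[0]=0x38 [1]=0x74 [2]=0x7a [3]=0xe7 (big-endian) → word 0x38747ae7
state [29+:3] = (word>>29) & 0x7 = 1
bank [15+:14] = (word>>15) & 0x3fff = 12520
rsvd [0+:15] = (word>>0) & 0x7fff = 31463  ←

31463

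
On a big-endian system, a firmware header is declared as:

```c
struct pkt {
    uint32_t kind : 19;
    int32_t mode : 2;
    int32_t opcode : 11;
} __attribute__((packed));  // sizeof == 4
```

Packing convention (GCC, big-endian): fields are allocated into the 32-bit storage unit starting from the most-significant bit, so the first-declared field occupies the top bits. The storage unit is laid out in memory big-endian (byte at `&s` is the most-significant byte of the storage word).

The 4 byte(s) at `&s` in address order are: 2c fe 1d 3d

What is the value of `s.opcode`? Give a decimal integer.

-707

[0]=0x2c [1]=0xfe [2]=0x1d [3]=0x3d (big-endian) → word 0x2cfe1d3d
kind [13+:19] = (word>>13) & 0x7ffff = 92144
mode [11+:2] = (word>>11) & 0x3 = 3
opcode [0+:11] = (word>>0) & 0x7ff = 1341  ←
opcode signed 11b, MSB=1: 1341 - 2048 = -707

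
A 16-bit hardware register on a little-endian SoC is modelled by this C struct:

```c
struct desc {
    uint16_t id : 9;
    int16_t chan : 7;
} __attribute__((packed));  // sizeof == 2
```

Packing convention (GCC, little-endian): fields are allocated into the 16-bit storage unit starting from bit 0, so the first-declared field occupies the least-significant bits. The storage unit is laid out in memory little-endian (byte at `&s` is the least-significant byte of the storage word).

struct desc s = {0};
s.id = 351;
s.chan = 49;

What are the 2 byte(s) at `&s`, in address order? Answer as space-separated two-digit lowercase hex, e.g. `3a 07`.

5f 63

[0+:9] id=351 & 0x1ff = 0x15f; word=0x015f
[9+:7] chan=49 & 0x7f = 0x31; word=0x635f
word = 0x635f → little-endian bytes:
  [0]=0x5f  [1]=0x63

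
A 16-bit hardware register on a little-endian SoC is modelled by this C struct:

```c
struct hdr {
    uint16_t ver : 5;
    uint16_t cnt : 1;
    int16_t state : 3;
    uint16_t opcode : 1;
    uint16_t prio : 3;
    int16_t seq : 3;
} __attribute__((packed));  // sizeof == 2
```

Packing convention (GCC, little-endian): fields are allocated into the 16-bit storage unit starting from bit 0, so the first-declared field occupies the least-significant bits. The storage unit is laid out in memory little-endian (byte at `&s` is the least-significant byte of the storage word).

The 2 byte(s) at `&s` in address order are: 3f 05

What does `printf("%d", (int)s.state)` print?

[0]=0x3f [1]=0x05 (little-endian) → word 0x053f
ver [0+:5] = (word>>0) & 0x1f = 31
cnt [5+:1] = (word>>5) & 0x1 = 1
state [6+:3] = (word>>6) & 0x7 = 4  ←
opcode [9+:1] = (word>>9) & 0x1 = 0
prio [10+:3] = (word>>10) & 0x7 = 1
seq [13+:3] = (word>>13) & 0x7 = 0
state signed 3b, MSB=1: 4 - 8 = -4

-4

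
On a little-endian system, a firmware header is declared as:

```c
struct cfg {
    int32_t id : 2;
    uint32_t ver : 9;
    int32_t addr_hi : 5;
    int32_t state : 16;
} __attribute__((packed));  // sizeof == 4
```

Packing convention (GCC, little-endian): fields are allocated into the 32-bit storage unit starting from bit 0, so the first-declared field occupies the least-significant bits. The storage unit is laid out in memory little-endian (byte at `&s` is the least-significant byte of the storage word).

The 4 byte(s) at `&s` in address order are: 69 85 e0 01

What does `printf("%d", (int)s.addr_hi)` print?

[0]=0x69 [1]=0x85 [2]=0xe0 [3]=0x01 (little-endian) → word 0x01e08569
id:2 @ bit 0 → (0x01e08569>>0)&0x3 = 0x1
ver:9 @ bit 2 → (0x01e08569>>2)&0x1ff = 0x15a
addr_hi:5 @ bit 11 → (0x01e08569>>11)&0x1f = 0x10  ←
state:16 @ bit 16 → (0x01e08569>>16)&0xffff = 0x1e0
addr_hi signed 5b, MSB=1: 16 - 32 = -16

-16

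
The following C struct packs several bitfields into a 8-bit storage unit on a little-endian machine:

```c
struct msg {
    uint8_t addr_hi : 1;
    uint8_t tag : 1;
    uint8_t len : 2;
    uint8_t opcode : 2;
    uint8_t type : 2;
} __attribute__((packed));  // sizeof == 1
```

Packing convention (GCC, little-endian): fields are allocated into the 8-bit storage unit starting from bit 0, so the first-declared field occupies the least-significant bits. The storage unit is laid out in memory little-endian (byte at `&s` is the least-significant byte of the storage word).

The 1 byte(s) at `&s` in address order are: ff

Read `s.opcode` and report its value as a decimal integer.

[0]=0xff (little-endian) → word 0xff
addr_hi [0+:1] = (word>>0) & 0x1 = 1
tag [1+:1] = (word>>1) & 0x1 = 1
len [2+:2] = (word>>2) & 0x3 = 3
opcode [4+:2] = (word>>4) & 0x3 = 3  ←
type [6+:2] = (word>>6) & 0x3 = 3

3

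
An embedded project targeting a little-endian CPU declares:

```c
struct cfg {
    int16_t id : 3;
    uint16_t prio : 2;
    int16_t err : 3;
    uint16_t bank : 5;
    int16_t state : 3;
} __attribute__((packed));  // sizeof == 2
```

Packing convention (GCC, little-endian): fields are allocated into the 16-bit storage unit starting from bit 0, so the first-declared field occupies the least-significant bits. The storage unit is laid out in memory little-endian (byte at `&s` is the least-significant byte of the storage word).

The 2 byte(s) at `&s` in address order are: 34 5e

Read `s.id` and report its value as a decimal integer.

-4

[0]=0x34 [1]=0x5e (little-endian) → word 0x5e34
id [0+:3] = (word>>0) & 0x7 = 4  ←
prio [3+:2] = (word>>3) & 0x3 = 2
err [5+:3] = (word>>5) & 0x7 = 1
bank [8+:5] = (word>>8) & 0x1f = 30
state [13+:3] = (word>>13) & 0x7 = 2
id signed 3b, MSB=1: 4 - 8 = -4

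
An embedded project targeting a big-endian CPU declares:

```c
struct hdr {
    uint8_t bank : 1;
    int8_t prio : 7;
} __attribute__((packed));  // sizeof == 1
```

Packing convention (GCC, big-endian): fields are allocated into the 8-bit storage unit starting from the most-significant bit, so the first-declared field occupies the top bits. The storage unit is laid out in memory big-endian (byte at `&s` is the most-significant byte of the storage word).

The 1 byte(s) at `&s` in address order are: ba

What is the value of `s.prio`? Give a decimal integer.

[0]=0xba (big-endian) → word 0xba
bank [7+:1] = (word>>7) & 0x1 = 1
prio [0+:7] = (word>>0) & 0x7f = 58  ←
prio signed 7b, MSB=0: value = 58

58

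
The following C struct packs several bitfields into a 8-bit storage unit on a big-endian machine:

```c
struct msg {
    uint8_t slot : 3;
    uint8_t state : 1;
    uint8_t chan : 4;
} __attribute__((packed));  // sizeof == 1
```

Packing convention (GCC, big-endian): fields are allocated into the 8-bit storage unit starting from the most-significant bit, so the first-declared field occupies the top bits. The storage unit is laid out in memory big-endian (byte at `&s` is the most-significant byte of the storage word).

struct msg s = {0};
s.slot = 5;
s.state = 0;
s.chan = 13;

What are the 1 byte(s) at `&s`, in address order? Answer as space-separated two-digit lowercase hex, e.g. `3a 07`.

slot:3 = 5 → 0x5 << 5 → word 0xa0
state:1 = 0 → 0x0 << 4 → word 0xa0
chan:4 = 13 → 0xd << 0 → word 0xad
word = 0xad → big-endian bytes:
  [0]=0xad

ad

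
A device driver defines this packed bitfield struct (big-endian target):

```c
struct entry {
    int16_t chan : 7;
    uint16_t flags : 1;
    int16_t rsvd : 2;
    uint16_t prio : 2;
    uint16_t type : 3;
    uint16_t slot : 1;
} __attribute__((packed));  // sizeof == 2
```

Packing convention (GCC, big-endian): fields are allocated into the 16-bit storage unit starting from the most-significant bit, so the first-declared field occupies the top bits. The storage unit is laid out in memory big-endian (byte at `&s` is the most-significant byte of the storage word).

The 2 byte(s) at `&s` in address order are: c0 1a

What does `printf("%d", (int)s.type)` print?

[0]=0xc0 [1]=0x1a (big-endian) → word 0xc01a
chan [9+:7] = (word>>9) & 0x7f = 96
flags [8+:1] = (word>>8) & 0x1 = 0
rsvd [6+:2] = (word>>6) & 0x3 = 0
prio [4+:2] = (word>>4) & 0x3 = 1
type [1+:3] = (word>>1) & 0x7 = 5  ←
slot [0+:1] = (word>>0) & 0x1 = 0

5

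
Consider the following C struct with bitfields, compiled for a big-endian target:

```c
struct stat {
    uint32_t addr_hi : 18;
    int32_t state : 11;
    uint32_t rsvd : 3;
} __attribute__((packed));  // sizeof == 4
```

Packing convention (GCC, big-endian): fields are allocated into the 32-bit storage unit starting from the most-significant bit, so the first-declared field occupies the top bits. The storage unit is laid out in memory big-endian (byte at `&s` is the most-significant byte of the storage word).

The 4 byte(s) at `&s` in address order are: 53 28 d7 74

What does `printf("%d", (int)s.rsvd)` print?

[0]=0x53 [1]=0x28 [2]=0xd7 [3]=0x74 (big-endian) → word 0x5328d774
addr_hi:18 @ bit 14 → (0x5328d774>>14)&0x3ffff = 0x14ca3
state:11 @ bit 3 → (0x5328d774>>3)&0x7ff = 0x2ee
rsvd:3 @ bit 0 → (0x5328d774>>0)&0x7 = 0x4  ←

4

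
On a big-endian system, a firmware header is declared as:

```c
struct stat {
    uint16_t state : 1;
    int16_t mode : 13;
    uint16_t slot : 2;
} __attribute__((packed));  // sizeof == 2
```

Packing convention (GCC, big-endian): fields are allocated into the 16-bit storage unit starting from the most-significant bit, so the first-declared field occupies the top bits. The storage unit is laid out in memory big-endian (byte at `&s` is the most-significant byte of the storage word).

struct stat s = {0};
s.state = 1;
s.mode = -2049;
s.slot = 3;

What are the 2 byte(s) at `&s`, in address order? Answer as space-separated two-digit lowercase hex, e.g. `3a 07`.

state (1b) val=1 bits=0x1 at bit 15: 0x8000
mode (13b) val=-2049 bits=0x17ff at bit 2: 0xdffc
slot (2b) val=3 bits=0x3 at bit 0: 0xdfff
word = 0xdfff → big-endian bytes:
  [0]=0xdf  [1]=0xff

df ff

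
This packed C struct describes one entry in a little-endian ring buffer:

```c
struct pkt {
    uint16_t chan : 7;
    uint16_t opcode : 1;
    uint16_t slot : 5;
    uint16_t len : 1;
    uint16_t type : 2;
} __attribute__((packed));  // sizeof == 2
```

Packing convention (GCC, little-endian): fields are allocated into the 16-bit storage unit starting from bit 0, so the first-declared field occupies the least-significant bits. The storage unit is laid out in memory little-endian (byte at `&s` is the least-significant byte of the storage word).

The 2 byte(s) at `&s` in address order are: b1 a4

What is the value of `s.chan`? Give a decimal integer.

49

[0]=0xb1 [1]=0xa4 (little-endian) → word 0xa4b1
chan:7 @ bit 0 → (0xa4b1>>0)&0x7f = 0x31  ←
opcode:1 @ bit 7 → (0xa4b1>>7)&0x1 = 0x1
slot:5 @ bit 8 → (0xa4b1>>8)&0x1f = 0x4
len:1 @ bit 13 → (0xa4b1>>13)&0x1 = 0x1
type:2 @ bit 14 → (0xa4b1>>14)&0x3 = 0x2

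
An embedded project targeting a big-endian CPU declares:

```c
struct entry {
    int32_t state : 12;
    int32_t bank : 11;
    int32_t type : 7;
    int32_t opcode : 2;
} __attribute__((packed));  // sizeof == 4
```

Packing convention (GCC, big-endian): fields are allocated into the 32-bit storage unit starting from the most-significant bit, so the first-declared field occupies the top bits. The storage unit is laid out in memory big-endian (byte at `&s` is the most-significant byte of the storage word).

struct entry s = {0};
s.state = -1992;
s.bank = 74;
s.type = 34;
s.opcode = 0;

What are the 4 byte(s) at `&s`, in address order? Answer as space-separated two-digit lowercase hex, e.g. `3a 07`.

83 80 94 88

state:12 = -1992 → 0x838 << 20 → word 0x83800000
bank:11 = 74 → 0x4a << 9 → word 0x83809400
type:7 = 34 → 0x22 << 2 → word 0x83809488
opcode:2 = 0 → 0x0 << 0 → word 0x83809488
word = 0x83809488 → big-endian bytes:
  [0]=0x83  [1]=0x80  [2]=0x94  [3]=0x88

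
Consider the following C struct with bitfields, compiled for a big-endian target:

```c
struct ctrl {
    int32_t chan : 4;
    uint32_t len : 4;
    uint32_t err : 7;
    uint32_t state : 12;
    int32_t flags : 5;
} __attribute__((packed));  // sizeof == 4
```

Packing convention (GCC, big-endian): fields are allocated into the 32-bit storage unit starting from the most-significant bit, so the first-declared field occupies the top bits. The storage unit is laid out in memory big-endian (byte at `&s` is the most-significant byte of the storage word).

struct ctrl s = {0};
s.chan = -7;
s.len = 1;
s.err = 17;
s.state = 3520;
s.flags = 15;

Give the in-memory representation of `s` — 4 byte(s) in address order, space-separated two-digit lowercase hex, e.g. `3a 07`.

91 23 b8 0f

chan (4b) val=-7 bits=0x9 at bit 28: 0x90000000
len (4b) val=1 bits=0x1 at bit 24: 0x91000000
err (7b) val=17 bits=0x11 at bit 17: 0x91220000
state (12b) val=3520 bits=0xdc0 at bit 5: 0x9123b800
flags (5b) val=15 bits=0xf at bit 0: 0x9123b80f
word = 0x9123b80f → big-endian bytes:
  [0]=0x91  [1]=0x23  [2]=0xb8  [3]=0x0f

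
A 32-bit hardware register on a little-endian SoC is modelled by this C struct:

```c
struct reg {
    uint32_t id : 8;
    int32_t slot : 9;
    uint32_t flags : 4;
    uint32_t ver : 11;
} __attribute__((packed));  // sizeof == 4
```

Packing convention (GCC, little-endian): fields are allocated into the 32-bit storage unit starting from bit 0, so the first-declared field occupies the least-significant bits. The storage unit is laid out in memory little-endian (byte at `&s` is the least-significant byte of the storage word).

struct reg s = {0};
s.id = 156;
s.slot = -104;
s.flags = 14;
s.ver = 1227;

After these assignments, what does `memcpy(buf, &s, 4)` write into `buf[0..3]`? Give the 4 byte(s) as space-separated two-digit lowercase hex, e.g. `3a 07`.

9c 98 7d 99

id:8 = 156 → 0x9c << 0 → word 0x0000009c
slot:9 = -104 → 0x198 << 8 → word 0x0001989c
flags:4 = 14 → 0xe << 17 → word 0x001d989c
ver:11 = 1227 → 0x4cb << 21 → word 0x997d989c
word = 0x997d989c → little-endian bytes:
  [0]=0x9c  [1]=0x98  [2]=0x7d  [3]=0x99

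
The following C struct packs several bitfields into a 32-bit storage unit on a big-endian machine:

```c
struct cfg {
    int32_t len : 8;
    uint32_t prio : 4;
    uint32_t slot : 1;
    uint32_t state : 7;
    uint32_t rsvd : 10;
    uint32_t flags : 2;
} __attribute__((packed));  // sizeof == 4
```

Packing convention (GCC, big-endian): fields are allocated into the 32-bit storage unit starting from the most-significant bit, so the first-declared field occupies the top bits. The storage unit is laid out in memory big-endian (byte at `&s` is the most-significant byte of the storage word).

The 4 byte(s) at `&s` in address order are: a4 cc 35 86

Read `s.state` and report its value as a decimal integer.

67

[0]=0xa4 [1]=0xcc [2]=0x35 [3]=0x86 (big-endian) → word 0xa4cc3586
len:8 @ bit 24 → (0xa4cc3586>>24)&0xff = 0xa4
prio:4 @ bit 20 → (0xa4cc3586>>20)&0xf = 0xc
slot:1 @ bit 19 → (0xa4cc3586>>19)&0x1 = 0x1
state:7 @ bit 12 → (0xa4cc3586>>12)&0x7f = 0x43  ←
rsvd:10 @ bit 2 → (0xa4cc3586>>2)&0x3ff = 0x161
flags:2 @ bit 0 → (0xa4cc3586>>0)&0x3 = 0x2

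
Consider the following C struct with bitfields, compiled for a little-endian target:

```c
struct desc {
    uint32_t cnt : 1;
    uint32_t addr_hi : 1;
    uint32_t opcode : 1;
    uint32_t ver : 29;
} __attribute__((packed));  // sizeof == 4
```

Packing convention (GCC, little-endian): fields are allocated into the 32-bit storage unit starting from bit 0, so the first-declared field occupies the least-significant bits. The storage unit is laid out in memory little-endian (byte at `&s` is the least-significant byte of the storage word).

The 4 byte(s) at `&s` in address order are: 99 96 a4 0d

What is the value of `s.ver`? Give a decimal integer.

28611283

[0]=0x99 [1]=0x96 [2]=0xa4 [3]=0x0d (little-endian) → word 0x0da49699
cnt:1 @ bit 0 → (0x0da49699>>0)&0x1 = 0x1
addr_hi:1 @ bit 1 → (0x0da49699>>1)&0x1 = 0x0
opcode:1 @ bit 2 → (0x0da49699>>2)&0x1 = 0x0
ver:29 @ bit 3 → (0x0da49699>>3)&0x1fffffff = 0x1b492d3  ←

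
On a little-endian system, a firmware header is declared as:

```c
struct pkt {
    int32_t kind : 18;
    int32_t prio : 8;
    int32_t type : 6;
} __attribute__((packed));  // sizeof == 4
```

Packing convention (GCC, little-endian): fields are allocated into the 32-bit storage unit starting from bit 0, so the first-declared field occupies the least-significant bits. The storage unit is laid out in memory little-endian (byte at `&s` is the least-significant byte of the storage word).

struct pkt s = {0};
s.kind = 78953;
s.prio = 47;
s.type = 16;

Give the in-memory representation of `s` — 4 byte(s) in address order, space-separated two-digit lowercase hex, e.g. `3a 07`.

kind (18b) val=78953 bits=0x13469 at bit 0: 0x00013469
prio (8b) val=47 bits=0x2f at bit 18: 0x00bd3469
type (6b) val=16 bits=0x10 at bit 26: 0x40bd3469
word = 0x40bd3469 → little-endian bytes:
  [0]=0x69  [1]=0x34  [2]=0xbd  [3]=0x40

69 34 bd 40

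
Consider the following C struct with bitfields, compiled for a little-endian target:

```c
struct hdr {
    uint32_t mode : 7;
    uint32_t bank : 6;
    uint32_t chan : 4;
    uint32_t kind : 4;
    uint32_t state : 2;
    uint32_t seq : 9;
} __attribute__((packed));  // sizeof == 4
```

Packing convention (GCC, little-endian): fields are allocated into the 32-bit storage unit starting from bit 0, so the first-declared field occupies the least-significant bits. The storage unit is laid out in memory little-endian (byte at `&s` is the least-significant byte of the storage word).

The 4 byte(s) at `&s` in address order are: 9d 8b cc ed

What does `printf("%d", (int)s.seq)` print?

[0]=0x9d [1]=0x8b [2]=0xcc [3]=0xed (little-endian) → word 0xedcc8b9d
mode [0+:7] = (word>>0) & 0x7f = 29
bank [7+:6] = (word>>7) & 0x3f = 23
chan [13+:4] = (word>>13) & 0xf = 4
kind [17+:4] = (word>>17) & 0xf = 6
state [21+:2] = (word>>21) & 0x3 = 2
seq [23+:9] = (word>>23) & 0x1ff = 475  ←

475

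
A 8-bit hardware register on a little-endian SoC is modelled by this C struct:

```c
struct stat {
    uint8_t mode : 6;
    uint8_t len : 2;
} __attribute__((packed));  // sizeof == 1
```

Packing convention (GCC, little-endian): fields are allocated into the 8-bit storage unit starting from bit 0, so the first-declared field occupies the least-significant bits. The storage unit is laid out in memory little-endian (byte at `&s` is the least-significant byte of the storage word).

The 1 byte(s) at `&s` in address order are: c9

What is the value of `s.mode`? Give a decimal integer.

9

[0]=0xc9 (little-endian) → word 0xc9
mode [0+:6] = (word>>0) & 0x3f = 9  ←
len [6+:2] = (word>>6) & 0x3 = 3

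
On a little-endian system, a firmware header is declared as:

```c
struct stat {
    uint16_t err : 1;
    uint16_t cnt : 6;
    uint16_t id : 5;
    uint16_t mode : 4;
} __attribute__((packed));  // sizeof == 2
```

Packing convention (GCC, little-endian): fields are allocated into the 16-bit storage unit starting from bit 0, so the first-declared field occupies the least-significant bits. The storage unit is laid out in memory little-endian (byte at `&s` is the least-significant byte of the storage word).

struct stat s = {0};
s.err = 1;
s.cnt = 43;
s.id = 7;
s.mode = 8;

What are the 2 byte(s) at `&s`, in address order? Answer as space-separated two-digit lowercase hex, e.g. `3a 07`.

err:1 = 1 → 0x1 << 0 → word 0x0001
cnt:6 = 43 → 0x2b << 1 → word 0x0057
id:5 = 7 → 0x7 << 7 → word 0x03d7
mode:4 = 8 → 0x8 << 12 → word 0x83d7
word = 0x83d7 → little-endian bytes:
  [0]=0xd7  [1]=0x83

d7 83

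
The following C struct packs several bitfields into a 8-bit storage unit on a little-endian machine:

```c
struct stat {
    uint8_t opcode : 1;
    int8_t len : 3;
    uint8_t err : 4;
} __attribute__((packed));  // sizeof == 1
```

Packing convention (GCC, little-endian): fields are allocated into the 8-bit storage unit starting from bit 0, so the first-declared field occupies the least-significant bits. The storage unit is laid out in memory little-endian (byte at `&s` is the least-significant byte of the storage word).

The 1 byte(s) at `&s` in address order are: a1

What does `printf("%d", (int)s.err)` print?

[0]=0xa1 (little-endian) → word 0xa1
opcode:1 @ bit 0 → (0xa1>>0)&0x1 = 0x1
len:3 @ bit 1 → (0xa1>>1)&0x7 = 0x0
err:4 @ bit 4 → (0xa1>>4)&0xf = 0xa  ←

10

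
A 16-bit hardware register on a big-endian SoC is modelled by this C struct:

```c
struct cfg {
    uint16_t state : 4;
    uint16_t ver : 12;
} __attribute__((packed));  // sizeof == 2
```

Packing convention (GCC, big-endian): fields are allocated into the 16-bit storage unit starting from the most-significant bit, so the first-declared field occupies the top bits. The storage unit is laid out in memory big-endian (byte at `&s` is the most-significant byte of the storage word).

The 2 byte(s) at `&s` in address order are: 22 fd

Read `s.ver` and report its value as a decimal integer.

765

[0]=0x22 [1]=0xfd (big-endian) → word 0x22fd
state [12+:4] = (word>>12) & 0xf = 2
ver [0+:12] = (word>>0) & 0xfff = 765  ←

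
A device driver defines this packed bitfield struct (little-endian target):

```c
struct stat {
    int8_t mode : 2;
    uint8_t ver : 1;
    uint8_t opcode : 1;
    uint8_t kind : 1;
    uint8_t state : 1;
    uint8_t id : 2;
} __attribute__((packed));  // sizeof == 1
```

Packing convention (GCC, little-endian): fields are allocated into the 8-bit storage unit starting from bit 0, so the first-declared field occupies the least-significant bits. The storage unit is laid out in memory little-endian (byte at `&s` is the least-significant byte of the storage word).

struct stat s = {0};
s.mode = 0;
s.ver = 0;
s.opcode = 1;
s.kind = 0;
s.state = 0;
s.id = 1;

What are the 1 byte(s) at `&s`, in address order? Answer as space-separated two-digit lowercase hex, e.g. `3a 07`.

48

mode (2b) val=0 bits=0x0 at bit 0: 0x00
ver (1b) val=0 bits=0x0 at bit 2: 0x00
opcode (1b) val=1 bits=0x1 at bit 3: 0x08
kind (1b) val=0 bits=0x0 at bit 4: 0x08
state (1b) val=0 bits=0x0 at bit 5: 0x08
id (2b) val=1 bits=0x1 at bit 6: 0x48
word = 0x48 → little-endian bytes:
  [0]=0x48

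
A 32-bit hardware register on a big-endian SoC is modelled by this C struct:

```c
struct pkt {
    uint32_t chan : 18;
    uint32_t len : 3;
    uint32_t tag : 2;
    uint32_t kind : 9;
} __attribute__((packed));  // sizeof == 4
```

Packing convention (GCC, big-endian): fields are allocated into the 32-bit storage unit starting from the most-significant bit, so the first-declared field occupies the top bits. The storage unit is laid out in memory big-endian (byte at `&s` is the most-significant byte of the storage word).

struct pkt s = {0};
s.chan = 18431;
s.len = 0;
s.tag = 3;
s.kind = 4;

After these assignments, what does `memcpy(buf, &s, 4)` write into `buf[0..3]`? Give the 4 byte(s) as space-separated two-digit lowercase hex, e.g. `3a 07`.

chan:18 = 18431 → 0x47ff << 14 → word 0x11ffc000
len:3 = 0 → 0x0 << 11 → word 0x11ffc000
tag:2 = 3 → 0x3 << 9 → word 0x11ffc600
kind:9 = 4 → 0x4 << 0 → word 0x11ffc604
word = 0x11ffc604 → big-endian bytes:
  [0]=0x11  [1]=0xff  [2]=0xc6  [3]=0x04

11 ff c6 04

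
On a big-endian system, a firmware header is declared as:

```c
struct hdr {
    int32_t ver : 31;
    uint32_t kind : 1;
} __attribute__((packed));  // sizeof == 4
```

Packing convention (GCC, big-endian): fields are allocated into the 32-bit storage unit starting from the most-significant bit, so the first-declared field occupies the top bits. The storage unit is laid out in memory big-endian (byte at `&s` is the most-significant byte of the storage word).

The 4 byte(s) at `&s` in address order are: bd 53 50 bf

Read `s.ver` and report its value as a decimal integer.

[0]=0xbd [1]=0x53 [2]=0x50 [3]=0xbf (big-endian) → word 0xbd5350bf
ver:31 @ bit 1 → (0xbd5350bf>>1)&0x7fffffff = 0x5ea9a85f  ←
kind:1 @ bit 0 → (0xbd5350bf>>0)&0x1 = 0x1
ver signed 31b, MSB=1: 1588176991 - 2147483648 = -559306657

-559306657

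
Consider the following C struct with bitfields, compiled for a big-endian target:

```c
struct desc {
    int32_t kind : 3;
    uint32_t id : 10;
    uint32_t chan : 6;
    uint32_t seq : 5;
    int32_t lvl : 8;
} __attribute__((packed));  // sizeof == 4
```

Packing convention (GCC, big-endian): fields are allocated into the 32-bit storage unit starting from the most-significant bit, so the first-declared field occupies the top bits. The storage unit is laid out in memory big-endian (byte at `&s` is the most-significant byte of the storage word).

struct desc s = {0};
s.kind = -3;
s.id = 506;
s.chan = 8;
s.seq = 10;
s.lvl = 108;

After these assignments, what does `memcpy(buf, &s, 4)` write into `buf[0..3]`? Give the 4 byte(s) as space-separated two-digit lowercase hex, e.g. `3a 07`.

af d1 0a 6c

[29+:3] kind=-3 & 0x7 = 0x5; word=0xa0000000
[19+:10] id=506 & 0x3ff = 0x1fa; word=0xafd00000
[13+:6] chan=8 & 0x3f = 0x8; word=0xafd10000
[8+:5] seq=10 & 0x1f = 0xa; word=0xafd10a00
[0+:8] lvl=108 & 0xff = 0x6c; word=0xafd10a6c
word = 0xafd10a6c → big-endian bytes:
  [0]=0xaf  [1]=0xd1  [2]=0x0a  [3]=0x6c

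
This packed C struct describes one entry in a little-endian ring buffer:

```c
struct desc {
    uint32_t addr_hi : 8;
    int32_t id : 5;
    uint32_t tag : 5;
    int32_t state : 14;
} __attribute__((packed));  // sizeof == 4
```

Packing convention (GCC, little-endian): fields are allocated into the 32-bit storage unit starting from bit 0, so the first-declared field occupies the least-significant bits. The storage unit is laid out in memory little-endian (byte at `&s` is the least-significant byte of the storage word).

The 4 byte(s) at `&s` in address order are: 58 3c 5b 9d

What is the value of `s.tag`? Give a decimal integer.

[0]=0x58 [1]=0x3c [2]=0x5b [3]=0x9d (little-endian) → word 0x9d5b3c58
addr_hi [0+:8] = (word>>0) & 0xff = 88
id [8+:5] = (word>>8) & 0x1f = 28
tag [13+:5] = (word>>13) & 0x1f = 25  ←
state [18+:14] = (word>>18) & 0x3fff = 10070

25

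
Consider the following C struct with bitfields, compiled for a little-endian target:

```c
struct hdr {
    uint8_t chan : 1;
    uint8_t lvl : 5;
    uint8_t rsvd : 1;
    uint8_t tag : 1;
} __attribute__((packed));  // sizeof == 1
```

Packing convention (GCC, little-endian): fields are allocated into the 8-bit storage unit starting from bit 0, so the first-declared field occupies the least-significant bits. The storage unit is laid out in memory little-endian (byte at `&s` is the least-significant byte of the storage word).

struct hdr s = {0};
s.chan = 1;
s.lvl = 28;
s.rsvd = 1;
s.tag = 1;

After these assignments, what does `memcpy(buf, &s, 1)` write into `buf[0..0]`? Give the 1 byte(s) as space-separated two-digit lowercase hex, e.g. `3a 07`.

f9

chan (1b) val=1 bits=0x1 at bit 0: 0x01
lvl (5b) val=28 bits=0x1c at bit 1: 0x39
rsvd (1b) val=1 bits=0x1 at bit 6: 0x79
tag (1b) val=1 bits=0x1 at bit 7: 0xf9
word = 0xf9 → little-endian bytes:
  [0]=0xf9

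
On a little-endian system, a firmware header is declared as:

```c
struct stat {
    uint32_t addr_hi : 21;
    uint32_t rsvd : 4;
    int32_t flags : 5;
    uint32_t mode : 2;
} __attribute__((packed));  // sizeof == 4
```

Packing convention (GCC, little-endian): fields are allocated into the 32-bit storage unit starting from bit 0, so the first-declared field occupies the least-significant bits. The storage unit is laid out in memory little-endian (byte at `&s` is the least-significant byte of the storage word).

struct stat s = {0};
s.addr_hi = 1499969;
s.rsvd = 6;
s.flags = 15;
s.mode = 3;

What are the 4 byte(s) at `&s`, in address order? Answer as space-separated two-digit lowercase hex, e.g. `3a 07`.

addr_hi:21 = 1499969 → 0x16e341 << 0 → word 0x0016e341
rsvd:4 = 6 → 0x6 << 21 → word 0x00d6e341
flags:5 = 15 → 0xf << 25 → word 0x1ed6e341
mode:2 = 3 → 0x3 << 30 → word 0xded6e341
word = 0xded6e341 → little-endian bytes:
  [0]=0x41  [1]=0xe3  [2]=0xd6  [3]=0xde

41 e3 d6 de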